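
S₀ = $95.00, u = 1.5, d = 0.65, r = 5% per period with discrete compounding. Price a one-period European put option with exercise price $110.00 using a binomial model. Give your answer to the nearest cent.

$24.33

Risk-neutral probability p = (1 + 0.05 − 0.65)/(1.5 − 0.65) = 0.4000/0.8500 = 0.4706
Terminal stock prices: S_u = 142.5, S_d = 61.75
Terminal payoffs (K − S): max(-32.5, 0) = 0, max(48.25, 0) = 48.25
Node 0 (S = 95): V_0 = 1/1.05·[0.4706·0.0000 + 0.5294·48.2500] = 24.3277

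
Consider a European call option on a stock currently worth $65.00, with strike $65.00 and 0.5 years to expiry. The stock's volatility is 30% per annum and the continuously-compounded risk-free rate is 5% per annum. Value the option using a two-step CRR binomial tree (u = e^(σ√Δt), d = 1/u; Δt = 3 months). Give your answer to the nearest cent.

$5.64

CRR parameters: u = e^(σ√Δt) = e^(0.3·√0.25) = 1.1618, d = 1/u = 0.8607
Per-period rate: rΔt = 0.05·0.25 = 0.0125, so R = e^0.0125 = 1.0126
Risk-neutral probability p = (e^0.0125 − 0.8607)/(1.1618 − 0.8607) = 0.1519/0.3011 = 0.5043
Terminal stock prices: S_uu = 87.74, S_ud = 65, S_dd = 48.15
Terminal payoffs (S − K): max(22.74, 0) = 22.74, max(0, 0) = 0, max(-16.85, 0) = 0
Node u (S = 75.52): V_u = e^(−0.0125)·[0.5043·22.7408 + 0.4957·0.0000] = 11.3267
Node d (S = 55.95): V_d = e^(−0.0125)·[0.5043·0.0000 + 0.4957·0.0000] = 0.0000
Node 0 (S = 65): V_0 = e^(−0.0125)·[0.5043·11.3267 + 0.4957·0.0000] = 5.6415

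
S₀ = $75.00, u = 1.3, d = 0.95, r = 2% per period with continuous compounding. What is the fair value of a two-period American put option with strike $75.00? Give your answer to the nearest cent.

Risk-neutral probability p = (e^0.02 − 0.95)/(1.3 − 0.95) = 0.0702/0.3500 = 0.2006
Terminal stock prices: S_uu = 126.8, S_ud = 92.62, S_dd = 67.69
Terminal payoffs (K − S): max(-51.75, 0) = 0, max(-17.62, 0) = 0, max(7.312, 0) = 7.312
Node u (S = 97.5): continuation = e^(−0.02)·[0.2006·0.0000 + 0.7994·0.0000] = 0.0000; exercise value = 0.0000 ≤ continuation, so V_u = 0.0000
Node d (S = 71.25): continuation = e^(−0.02)·[0.2006·0.0000 + 0.7994·7.3125] = 5.7300; exercise value = 3.7500 ≤ continuation, so V_d = 5.7300
Node 0 (S = 75): continuation = e^(−0.02)·[0.2006·0.0000 + 0.7994·5.7300] = 4.4900; exercise value = 0.0000 ≤ continuation, so V_0 = 4.4900

$4.49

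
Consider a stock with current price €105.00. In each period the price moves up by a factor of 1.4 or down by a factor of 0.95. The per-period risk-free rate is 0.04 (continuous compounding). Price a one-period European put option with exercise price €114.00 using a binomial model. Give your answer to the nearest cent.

€10.93

Risk-neutral probability p = (e^0.04 − 0.95)/(1.4 − 0.95) = 0.0908/0.4500 = 0.2018
Terminal stock prices: S_u = 147, S_d = 99.75
Terminal payoffs (K − S): max(-33, 0) = 0, max(14.25, 0) = 14.25
Node 0 (S = 105): V_0 = e^(−0.04)·[0.2018·0.0000 + 0.7982·14.2500] = 10.9283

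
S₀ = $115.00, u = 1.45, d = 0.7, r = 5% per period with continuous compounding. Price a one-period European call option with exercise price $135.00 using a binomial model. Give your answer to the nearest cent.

Risk-neutral probability p = (e^0.05 − 0.7)/(1.45 − 0.7) = 0.3513/0.7500 = 0.4684
Terminal stock prices: S_u = 166.8, S_d = 80.5
Terminal payoffs (S − K): max(31.75, 0) = 31.75, max(-54.5, 0) = 0
Node 0 (S = 115): V_0 = e^(−0.05)·[0.4684·31.7500 + 0.5316·0.0000] = 14.1452

$14.15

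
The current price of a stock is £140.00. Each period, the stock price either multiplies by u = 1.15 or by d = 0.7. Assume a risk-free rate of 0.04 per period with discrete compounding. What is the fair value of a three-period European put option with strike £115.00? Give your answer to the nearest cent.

Risk-neutral probability p = (1 + 0.04 − 0.7)/(1.15 − 0.7) = 0.3400/0.4500 = 0.7556
Terminal stock prices: S_uuu = 212.9, S_uud = 129.6, S_udd = 78.89, S_ddd = 48.02
Terminal payoffs (K − S): max(-97.92, 0) = 0, max(-14.6, 0) = 0, max(36.11, 0) = 36.11, max(66.98, 0) = 66.98
Node uu (S = 185.1): V_uu = 1/1.04·[0.7556·0.0000 + 0.2444·0.0000] = 0.0000
Node ud (S = 112.7): V_ud = 1/1.04·[0.7556·0.0000 + 0.2444·36.1100] = 8.4874
Node dd (S = 68.6): V_dd = 1/1.04·[0.7556·36.1100 + 0.2444·66.9800] = 41.9769
Node u (S = 161): V_u = 1/1.04·[0.7556·0.0000 + 0.2444·8.4874] = 1.9949
Node d (S = 98): V_d = 1/1.04·[0.7556·8.4874 + 0.2444·41.9769] = 16.0324
Node 0 (S = 140): V_0 = 1/1.04·[0.7556·1.9949 + 0.2444·16.0324] = 5.2176

£5.22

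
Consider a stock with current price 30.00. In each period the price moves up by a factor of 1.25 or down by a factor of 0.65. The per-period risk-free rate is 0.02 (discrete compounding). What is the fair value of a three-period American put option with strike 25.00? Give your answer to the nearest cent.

3.30

Risk-neutral probability p = (1 + 0.02 − 0.65)/(1.25 − 0.65) = 0.3700/0.6000 = 0.6167
Terminal stock prices: S_uuu = 58.59, S_uud = 30.47, S_udd = 15.84, S_ddd = 8.239
Terminal payoffs (K − S): max(-33.59, 0) = 0, max(-5.469, 0) = 0, max(9.156, 0) = 9.156, max(16.76, 0) = 16.76
Node uu (S = 46.88): continuation = 1/1.02·[0.6167·0.0000 + 0.3833·0.0000] = 0.0000; exercise value = 0.0000 ≤ continuation, so V_uu = 0.0000
Node ud (S = 24.38): continuation = 1/1.02·[0.6167·0.0000 + 0.3833·9.1562] = 3.4411; exercise value = 0.6250 ≤ continuation, so V_ud = 3.4411
Node dd (S = 12.68): continuation = 1/1.02·[0.6167·9.1562 + 0.3833·16.7613] = 11.8348; exercise value = 12.3250 > continuation, so V_dd = 12.3250 (exercise)
Node u (S = 37.5): continuation = 1/1.02·[0.6167·0.0000 + 0.3833·3.4411] = 1.2932; exercise value = 0.0000 ≤ continuation, so V_u = 1.2932
Node d (S = 19.5): continuation = 1/1.02·[0.6167·3.4411 + 0.3833·12.3250] = 6.7123; exercise value = 5.5000 ≤ continuation, so V_d = 6.7123
Node 0 (S = 30): continuation = 1/1.02·[0.6167·1.2932 + 0.3833·6.7123] = 3.3045; exercise value = 0.0000 ≤ continuation, so V_0 = 3.3045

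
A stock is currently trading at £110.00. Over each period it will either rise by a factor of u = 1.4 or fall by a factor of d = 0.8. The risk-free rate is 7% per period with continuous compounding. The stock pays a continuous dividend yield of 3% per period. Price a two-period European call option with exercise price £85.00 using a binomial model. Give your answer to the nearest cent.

£34.25

Per-period risk-free factor R = e^0.07 = 1.0725; dividend-adjusted growth = e^(0.07−0.03) = 1.0408.
Risk-neutral probability p = (1.0408 − 0.8)/(1.4 − 0.8) = 0.2408/0.6000 = 0.4014
Terminal stock prices: S_uu = 215.6, S_ud = 123.2, S_dd = 70.4
Terminal payoffs (S − K): max(130.6, 0) = 130.6, max(38.2, 0) = 38.2, max(-14.6, 0) = 0
Node u (S = 154): V_u = e^(−0.07)·[0.4014·130.6000 + 0.5986·38.2000] = 70.1951
Node d (S = 88): V_d = e^(−0.07)·[0.4014·38.2000 + 0.5986·0.0000] = 14.2951
Node 0 (S = 110): V_0 = e^(−0.07)·[0.4014·70.1951 + 0.5986·14.2951] = 34.2474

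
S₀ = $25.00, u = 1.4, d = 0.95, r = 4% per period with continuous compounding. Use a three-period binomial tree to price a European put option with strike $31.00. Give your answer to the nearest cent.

$4.31

Risk-neutral probability p = (e^0.04 − 0.95)/(1.4 − 0.95) = 0.0908/0.4500 = 0.2018
Terminal stock prices: S_uuu = 68.6, S_uud = 46.55, S_udd = 31.59, S_ddd = 21.43
Terminal payoffs (K − S): max(-37.6, 0) = 0, max(-15.55, 0) = 0, max(-0.5875, 0) = 0, max(9.566, 0) = 9.566
Node uu (S = 49): V_uu = e^(−0.04)·[0.2018·0.0000 + 0.7982·0.0000] = 0.0000
Node ud (S = 33.25): V_ud = e^(−0.04)·[0.2018·0.0000 + 0.7982·0.0000] = 0.0000
Node dd (S = 22.56): V_dd = e^(−0.04)·[0.2018·0.0000 + 0.7982·9.5656] = 7.3359
Node u (S = 35): V_u = e^(−0.04)·[0.2018·0.0000 + 0.7982·0.0000] = 0.0000
Node d (S = 23.75): V_d = e^(−0.04)·[0.2018·0.0000 + 0.7982·7.3359] = 5.6259
Node 0 (S = 25): V_0 = e^(−0.04)·[0.2018·0.0000 + 0.7982·5.6259] = 4.3145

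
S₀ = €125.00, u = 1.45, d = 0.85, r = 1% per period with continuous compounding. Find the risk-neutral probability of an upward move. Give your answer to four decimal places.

p = 0.2668

Risk-neutral probability p = (e^0.01 − 0.85)/(1.45 − 0.85) = 0.1601/0.6000 = 0.2668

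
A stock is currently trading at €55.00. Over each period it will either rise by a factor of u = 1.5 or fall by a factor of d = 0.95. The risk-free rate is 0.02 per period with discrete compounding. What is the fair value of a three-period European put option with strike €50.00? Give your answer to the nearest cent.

Risk-neutral probability p = (1 + 0.02 − 0.95)/(1.5 − 0.95) = 0.0700/0.5500 = 0.1273
Terminal stock prices: S_uuu = 185.6, S_uud = 117.6, S_udd = 74.46, S_ddd = 47.16
Terminal payoffs (K − S): max(-135.6, 0) = 0, max(-67.56, 0) = 0, max(-24.46, 0) = 0, max(2.844, 0) = 2.844
Node uu (S = 123.8): V_uu = 1/1.02·[0.1273·0.0000 + 0.8727·0.0000] = 0.0000
Node ud (S = 78.38): V_ud = 1/1.02·[0.1273·0.0000 + 0.8727·0.0000] = 0.0000
Node dd (S = 49.64): V_dd = 1/1.02·[0.1273·0.0000 + 0.8727·2.8444] = 2.4337
Node u (S = 82.5): V_u = 1/1.02·[0.1273·0.0000 + 0.8727·0.0000] = 0.0000
Node d (S = 52.25): V_d = 1/1.02·[0.1273·0.0000 + 0.8727·2.4337] = 2.0823
Node 0 (S = 55): V_0 = 1/1.02·[0.1273·0.0000 + 0.8727·2.0823] = 1.7816

€1.78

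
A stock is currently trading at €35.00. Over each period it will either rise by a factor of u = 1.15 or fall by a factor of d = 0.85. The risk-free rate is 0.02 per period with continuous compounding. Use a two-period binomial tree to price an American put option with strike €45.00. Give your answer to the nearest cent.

Risk-neutral probability p = (e^0.02 − 0.85)/(1.15 − 0.85) = 0.1702/0.3000 = 0.5673
Terminal stock prices: S_uu = 46.29, S_ud = 34.21, S_dd = 25.29
Terminal payoffs (K − S): max(-1.287, 0) = 0, max(10.79, 0) = 10.79, max(19.71, 0) = 19.71
Node u (S = 40.25): continuation = e^(−0.02)·[0.5673·0.0000 + 0.4327·10.7875] = 4.5749; exercise value = 4.7500 > continuation, so V_u = 4.7500 (exercise)
Node d (S = 29.75): continuation = e^(−0.02)·[0.5673·10.7875 + 0.4327·19.7125] = 14.3589; exercise value = 15.2500 > continuation, so V_d = 15.2500 (exercise)
Node 0 (S = 35): continuation = e^(−0.02)·[0.5673·4.7500 + 0.4327·15.2500] = 9.1089; exercise value = 10.0000 > continuation, so V_0 = 10.0000 (exercise)

€10.00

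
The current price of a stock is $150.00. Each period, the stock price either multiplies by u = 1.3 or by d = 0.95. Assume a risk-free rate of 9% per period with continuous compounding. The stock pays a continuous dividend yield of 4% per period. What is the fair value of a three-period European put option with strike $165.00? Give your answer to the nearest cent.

Per-period risk-free factor R = e^0.09 = 1.0942; dividend-adjusted growth = e^(0.09−0.04) = 1.0513.
Risk-neutral probability p = (1.0513 − 0.95)/(1.3 − 0.95) = 0.1013/0.3500 = 0.2893
Terminal stock prices: S_uuu = 329.6, S_uud = 240.8, S_udd = 176, S_ddd = 128.6
Terminal payoffs (K − S): max(-164.6, 0) = 0, max(-75.83, 0) = 0, max(-10.99, 0) = 0, max(36.39, 0) = 36.39
Node uu (S = 253.5): V_uu = e^(−0.09)·[0.2893·0.0000 + 0.7107·0.0000] = 0.0000
Node ud (S = 185.2): V_ud = e^(−0.09)·[0.2893·0.0000 + 0.7107·0.0000] = 0.0000
Node dd (S = 135.4): V_dd = e^(−0.09)·[0.2893·0.0000 + 0.7107·36.3938] = 23.6373
Node u (S = 195): V_u = e^(−0.09)·[0.2893·0.0000 + 0.7107·0.0000] = 0.0000
Node d (S = 142.5): V_d = e^(−0.09)·[0.2893·0.0000 + 0.7107·23.6373] = 15.3522
Node 0 (S = 150): V_0 = e^(−0.09)·[0.2893·0.0000 + 0.7107·15.3522] = 9.9711

$9.97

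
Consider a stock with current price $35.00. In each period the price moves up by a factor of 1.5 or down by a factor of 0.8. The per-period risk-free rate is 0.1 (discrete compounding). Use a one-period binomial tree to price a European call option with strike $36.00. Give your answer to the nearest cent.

$6.43

Risk-neutral probability p = (1 + 0.1 − 0.8)/(1.5 − 0.8) = 0.3000/0.7000 = 0.4286
Terminal stock prices: S_u = 52.5, S_d = 28
Terminal payoffs (S − K): max(16.5, 0) = 16.5, max(-8, 0) = 0
Node 0 (S = 35): V_0 = 1/1.1·[0.4286·16.5000 + 0.5714·0.0000] = 6.4286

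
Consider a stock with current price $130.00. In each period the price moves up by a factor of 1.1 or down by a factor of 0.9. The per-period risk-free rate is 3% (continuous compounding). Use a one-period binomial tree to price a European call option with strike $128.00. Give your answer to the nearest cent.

Risk-neutral probability p = (e^0.03 − 0.9)/(1.1 − 0.9) = 0.1305/0.2000 = 0.6523
Terminal stock prices: S_u = 143, S_d = 117
Terminal payoffs (S − K): max(15, 0) = 15, max(-11, 0) = 0
Node 0 (S = 130): V_0 = e^(−0.03)·[0.6523·15.0000 + 0.3477·0.0000] = 9.4949

$9.49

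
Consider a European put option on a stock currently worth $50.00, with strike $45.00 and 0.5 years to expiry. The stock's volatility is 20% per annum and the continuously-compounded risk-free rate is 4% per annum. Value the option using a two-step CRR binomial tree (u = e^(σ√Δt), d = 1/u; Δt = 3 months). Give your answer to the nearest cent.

$0.90

CRR parameters: u = e^(σ√Δt) = e^(0.2·√0.25) = 1.1052, d = 1/u = 0.9048
Per-period rate: rΔt = 0.04·0.25 = 0.01, so R = e^0.01 = 1.0101
Risk-neutral probability p = (e^0.01 − 0.9048)/(1.1052 − 0.9048) = 0.1052/0.2003 = 0.5252
Terminal stock prices: S_uu = 61.07, S_ud = 50, S_dd = 40.94
Terminal payoffs (K − S): max(-16.07, 0) = 0, max(-5, 0) = 0, max(4.063, 0) = 4.063
Node u (S = 55.26): V_u = e^(−0.01)·[0.5252·0.0000 + 0.4748·0.0000] = 0.0000
Node d (S = 45.24): V_d = e^(−0.01)·[0.5252·0.0000 + 0.4748·4.0635] = 1.9102
Node 0 (S = 50): V_0 = e^(−0.01)·[0.5252·0.0000 + 0.4748·1.9102] = 0.8980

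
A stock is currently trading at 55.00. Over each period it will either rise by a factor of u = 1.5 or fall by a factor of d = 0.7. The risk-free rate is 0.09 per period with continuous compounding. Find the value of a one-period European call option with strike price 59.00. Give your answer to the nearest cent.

Risk-neutral probability p = (e^0.09 − 0.7)/(1.5 − 0.7) = 0.3942/0.8000 = 0.4927
Terminal stock prices: S_u = 82.5, S_d = 38.5
Terminal payoffs (S − K): max(23.5, 0) = 23.5, max(-20.5, 0) = 0
Node 0 (S = 55): V_0 = e^(−0.09)·[0.4927·23.5000 + 0.5073·0.0000] = 10.5823

10.58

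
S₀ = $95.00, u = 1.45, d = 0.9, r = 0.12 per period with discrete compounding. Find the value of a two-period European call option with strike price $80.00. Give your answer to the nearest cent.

$32.10

Risk-neutral probability p = (1 + 0.12 − 0.9)/(1.45 − 0.9) = 0.2200/0.5500 = 0.4000
Terminal stock prices: S_uu = 199.7, S_ud = 124, S_dd = 76.95
Terminal payoffs (S − K): max(119.7, 0) = 119.7, max(43.98, 0) = 43.98, max(-3.05, 0) = 0
Node u (S = 137.8): V_u = 1/1.12·[0.4000·119.7375 + 0.6000·43.9750] = 66.3214
Node d (S = 85.5): V_d = 1/1.12·[0.4000·43.9750 + 0.6000·0.0000] = 15.7054
Node 0 (S = 95): V_0 = 1/1.12·[0.4000·66.3214 + 0.6000·15.7054] = 32.0998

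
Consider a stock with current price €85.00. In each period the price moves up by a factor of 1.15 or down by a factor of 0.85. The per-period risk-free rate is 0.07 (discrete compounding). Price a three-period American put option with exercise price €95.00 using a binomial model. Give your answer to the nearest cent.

Risk-neutral probability p = (1 + 0.07 − 0.85)/(1.15 − 0.85) = 0.2200/0.3000 = 0.7333
Terminal stock prices: S_uuu = 129.3, S_uud = 95.55, S_udd = 70.62, S_ddd = 52.2
Terminal payoffs (K − S): max(-34.27, 0) = 0, max(-0.5506, 0) = 0, max(24.38, 0) = 24.38, max(42.8, 0) = 42.8
Node uu (S = 112.4): continuation = 1/1.07·[0.7333·0.0000 + 0.2667·0.0000] = 0.0000; exercise value = 0.0000 ≤ continuation, so V_uu = 0.0000
Node ud (S = 83.09): continuation = 1/1.07·[0.7333·0.0000 + 0.2667·24.3756] = 6.0749; exercise value = 11.9125 > continuation, so V_ud = 11.9125 (exercise)
Node dd (S = 61.41): continuation = 1/1.07·[0.7333·24.3756 + 0.2667·42.7994] = 27.3725; exercise value = 33.5875 > continuation, so V_dd = 33.5875 (exercise)
Node u (S = 97.75): continuation = 1/1.07·[0.7333·0.0000 + 0.2667·11.9125] = 2.9688; exercise value = 0.0000 ≤ continuation, so V_u = 2.9688
Node d (S = 72.25): continuation = 1/1.07·[0.7333·11.9125 + 0.2667·33.5875] = 16.5350; exercise value = 22.7500 > continuation, so V_d = 22.7500 (exercise)
Node 0 (S = 85): continuation = 1/1.07·[0.7333·2.9688 + 0.2667·22.7500] = 7.7045; exercise value = 10.0000 > continuation, so V_0 = 10.0000 (exercise)

€10.00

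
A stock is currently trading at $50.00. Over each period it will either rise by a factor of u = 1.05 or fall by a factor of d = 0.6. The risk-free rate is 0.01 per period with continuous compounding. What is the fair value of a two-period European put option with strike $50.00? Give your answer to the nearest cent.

Risk-neutral probability p = (e^0.01 − 0.6)/(1.05 − 0.6) = 0.4101/0.4500 = 0.9112
Terminal stock prices: S_uu = 55.12, S_ud = 31.5, S_dd = 18
Terminal payoffs (K − S): max(-5.125, 0) = 0, max(18.5, 0) = 18.5, max(32, 0) = 32
Node u (S = 52.5): V_u = e^(−0.01)·[0.9112·0.0000 + 0.0888·18.5000] = 1.6260
Node d (S = 30): V_d = e^(−0.01)·[0.9112·18.5000 + 0.0888·32.0000] = 19.5025
Node 0 (S = 50): V_0 = e^(−0.01)·[0.9112·1.6260 + 0.0888·19.5025] = 3.1811

$3.18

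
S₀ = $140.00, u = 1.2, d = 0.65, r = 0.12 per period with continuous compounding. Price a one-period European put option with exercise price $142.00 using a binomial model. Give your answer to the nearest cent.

Risk-neutral probability p = (e^0.12 − 0.65)/(1.2 − 0.65) = 0.4775/0.5500 = 0.8682
Terminal stock prices: S_u = 168, S_d = 91
Terminal payoffs (K − S): max(-26, 0) = 0, max(51, 0) = 51
Node 0 (S = 140): V_0 = e^(−0.12)·[0.8682·0.0000 + 0.1318·51.0000] = 5.9628

$5.96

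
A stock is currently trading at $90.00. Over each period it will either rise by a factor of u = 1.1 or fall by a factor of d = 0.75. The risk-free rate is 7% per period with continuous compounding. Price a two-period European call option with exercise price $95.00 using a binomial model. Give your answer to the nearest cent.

Risk-neutral probability p = (e^0.07 − 0.75)/(1.1 − 0.75) = 0.3225/0.3500 = 0.9215
Terminal stock prices: S_uu = 108.9, S_ud = 74.25, S_dd = 50.62
Terminal payoffs (S − K): max(13.9, 0) = 13.9, max(-20.75, 0) = 0, max(-44.38, 0) = 0
Node u (S = 99): V_u = e^(−0.07)·[0.9215·13.9000 + 0.0785·0.0000] = 11.9423
Node d (S = 67.5): V_d = e^(−0.07)·[0.9215·0.0000 + 0.0785·0.0000] = 0.0000
Node 0 (S = 90): V_0 = e^(−0.07)·[0.9215·11.9423 + 0.0785·0.0000] = 10.2603

$10.26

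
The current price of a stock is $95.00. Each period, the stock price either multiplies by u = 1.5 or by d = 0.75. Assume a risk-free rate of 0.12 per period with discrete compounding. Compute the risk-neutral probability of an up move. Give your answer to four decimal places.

Risk-neutral probability p = (1 + 0.12 − 0.75)/(1.5 − 0.75) = 0.3700/0.7500 = 0.4933

p = 0.4933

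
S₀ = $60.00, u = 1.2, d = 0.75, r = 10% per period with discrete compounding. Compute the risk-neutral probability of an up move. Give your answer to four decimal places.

p = 0.7778

Risk-neutral probability p = (1 + 0.1 − 0.75)/(1.2 − 0.75) = 0.3500/0.4500 = 0.7778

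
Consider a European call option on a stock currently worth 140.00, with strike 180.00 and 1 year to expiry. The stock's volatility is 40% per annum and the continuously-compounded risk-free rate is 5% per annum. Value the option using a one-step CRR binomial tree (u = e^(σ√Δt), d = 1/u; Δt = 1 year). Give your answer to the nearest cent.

12.73

CRR parameters: u = e^(σ√Δt) = e^(0.4·√1) = 1.4918, d = 1/u = 0.6703
Per-period rate: rΔt = 0.05·1 = 0.05, so R = e^0.05 = 1.0513
Risk-neutral probability p = (e^0.05 − 0.6703)/(1.4918 − 0.6703) = 0.3810/0.8215 = 0.4637
Terminal stock prices: S_u = 208.9, S_d = 93.84
Terminal payoffs (S − K): max(28.86, 0) = 28.86, max(-86.16, 0) = 0
Node 0 (S = 140): V_0 = e^(−0.05)·[0.4637·28.8555 + 0.5363·0.0000] = 12.7284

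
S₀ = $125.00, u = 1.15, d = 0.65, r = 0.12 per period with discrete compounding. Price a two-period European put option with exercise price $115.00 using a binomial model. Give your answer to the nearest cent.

$2.12

Risk-neutral probability p = (1 + 0.12 − 0.65)/(1.15 − 0.65) = 0.4700/0.5000 = 0.9400
Terminal stock prices: S_uu = 165.3, S_ud = 93.44, S_dd = 52.81
Terminal payoffs (K − S): max(-50.31, 0) = 0, max(21.56, 0) = 21.56, max(62.19, 0) = 62.19
Node u (S = 143.8): V_u = 1/1.12·[0.9400·0.0000 + 0.0600·21.5625] = 1.1551
Node d (S = 81.25): V_d = 1/1.12·[0.9400·21.5625 + 0.0600·62.1875] = 21.4286
Node 0 (S = 125): V_0 = 1/1.12·[0.9400·1.1551 + 0.0600·21.4286] = 2.1174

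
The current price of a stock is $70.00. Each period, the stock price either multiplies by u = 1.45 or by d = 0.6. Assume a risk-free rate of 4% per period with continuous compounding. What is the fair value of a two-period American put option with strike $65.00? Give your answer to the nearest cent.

Risk-neutral probability p = (e^0.04 − 0.6)/(1.45 − 0.6) = 0.4408/0.8500 = 0.5186
Terminal stock prices: S_uu = 147.2, S_ud = 60.9, S_dd = 25.2
Terminal payoffs (K − S): max(-82.18, 0) = 0, max(4.1, 0) = 4.1, max(39.8, 0) = 39.8
Node u (S = 101.5): continuation = e^(−0.04)·[0.5186·0.0000 + 0.4814·4.1000] = 1.8963; exercise value = 0.0000 ≤ continuation, so V_u = 1.8963
Node d (S = 42): continuation = e^(−0.04)·[0.5186·4.1000 + 0.4814·39.8000] = 20.4513; exercise value = 23.0000 > continuation, so V_d = 23.0000 (exercise)
Node 0 (S = 70): continuation = e^(−0.04)·[0.5186·1.8963 + 0.4814·23.0000] = 11.5829; exercise value = 0.0000 ≤ continuation, so V_0 = 11.5829

$11.58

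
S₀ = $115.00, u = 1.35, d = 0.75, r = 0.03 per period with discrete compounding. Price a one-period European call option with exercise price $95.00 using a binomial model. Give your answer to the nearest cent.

Risk-neutral probability p = (1 + 0.03 − 0.75)/(1.35 − 0.75) = 0.2800/0.6000 = 0.4667
Terminal stock prices: S_u = 155.2, S_d = 86.25
Terminal payoffs (S − K): max(60.25, 0) = 60.25, max(-8.75, 0) = 0
Node 0 (S = 115): V_0 = 1/1.03·[0.4667·60.2500 + 0.5333·0.0000] = 27.2977

$27.30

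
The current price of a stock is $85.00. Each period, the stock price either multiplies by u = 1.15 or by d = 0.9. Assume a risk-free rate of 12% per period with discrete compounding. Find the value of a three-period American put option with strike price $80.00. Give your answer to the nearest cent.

Risk-neutral probability p = (1 + 0.12 − 0.9)/(1.15 − 0.9) = 0.2200/0.2500 = 0.8800
Terminal stock prices: S_uuu = 129.3, S_uud = 101.2, S_udd = 79.18, S_ddd = 61.97
Terminal payoffs (K − S): max(-49.27, 0) = 0, max(-21.17, 0) = 0, max(0.8225, 0) = 0.8225, max(18.03, 0) = 18.03
Node uu (S = 112.4): continuation = 1/1.12·[0.8800·0.0000 + 0.1200·0.0000] = 0.0000; exercise value = 0.0000 ≤ continuation, so V_uu = 0.0000
Node ud (S = 87.97): continuation = 1/1.12·[0.8800·0.0000 + 0.1200·0.8225] = 0.0881; exercise value = 0.0000 ≤ continuation, so V_ud = 0.0881
Node dd (S = 68.85): continuation = 1/1.12·[0.8800·0.8225 + 0.1200·18.0350] = 2.5786; exercise value = 11.1500 > continuation, so V_dd = 11.1500 (exercise)
Node u (S = 97.75): continuation = 1/1.12·[0.8800·0.0000 + 0.1200·0.0881] = 0.0094; exercise value = 0.0000 ≤ continuation, so V_u = 0.0094
Node d (S = 76.5): continuation = 1/1.12·[0.8800·0.0881 + 0.1200·11.1500] = 1.2639; exercise value = 3.5000 > continuation, so V_d = 3.5000 (exercise)
Node 0 (S = 85): continuation = 1/1.12·[0.8800·0.0094 + 0.1200·3.5000] = 0.3824; exercise value = 0.0000 ≤ continuation, so V_0 = 0.3824

$0.38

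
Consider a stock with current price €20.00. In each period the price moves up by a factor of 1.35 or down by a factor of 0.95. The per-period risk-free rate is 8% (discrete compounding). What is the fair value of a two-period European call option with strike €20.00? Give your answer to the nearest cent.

€3.61

Risk-neutral probability p = (1 + 0.08 − 0.95)/(1.35 − 0.95) = 0.1300/0.4000 = 0.3250
Terminal stock prices: S_uu = 36.45, S_ud = 25.65, S_dd = 18.05
Terminal payoffs (S − K): max(16.45, 0) = 16.45, max(5.65, 0) = 5.65, max(-1.95, 0) = 0
Node u (S = 27): V_u = 1/1.08·[0.3250·16.4500 + 0.6750·5.6500] = 8.4815
Node d (S = 19): V_d = 1/1.08·[0.3250·5.6500 + 0.6750·0.0000] = 1.7002
Node 0 (S = 20): V_0 = 1/1.08·[0.3250·8.4815 + 0.6750·1.7002] = 3.6149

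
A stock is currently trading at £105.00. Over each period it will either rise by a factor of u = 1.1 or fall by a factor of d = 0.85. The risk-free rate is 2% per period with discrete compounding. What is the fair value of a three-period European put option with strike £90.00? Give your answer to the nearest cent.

£2.08

Risk-neutral probability p = (1 + 0.02 − 0.85)/(1.1 − 0.85) = 0.1700/0.2500 = 0.6800
Terminal stock prices: S_uuu = 139.8, S_uud = 108, S_udd = 83.45, S_ddd = 64.48
Terminal payoffs (K − S): max(-49.76, 0) = 0, max(-17.99, 0) = 0, max(6.551, 0) = 6.551, max(25.52, 0) = 25.52
Node uu (S = 127.1): V_uu = 1/1.02·[0.6800·0.0000 + 0.3200·0.0000] = 0.0000
Node ud (S = 98.18): V_ud = 1/1.02·[0.6800·0.0000 + 0.3200·6.5512] = 2.0553
Node dd (S = 75.86): V_dd = 1/1.02·[0.6800·6.5512 + 0.3200·25.5169] = 12.3728
Node u (S = 115.5): V_u = 1/1.02·[0.6800·0.0000 + 0.3200·2.0553] = 0.6448
Node d (S = 89.25): V_d = 1/1.02·[0.6800·2.0553 + 0.3200·12.3728] = 5.2519
Node 0 (S = 105): V_0 = 1/1.02·[0.6800·0.6448 + 0.3200·5.2519] = 2.0775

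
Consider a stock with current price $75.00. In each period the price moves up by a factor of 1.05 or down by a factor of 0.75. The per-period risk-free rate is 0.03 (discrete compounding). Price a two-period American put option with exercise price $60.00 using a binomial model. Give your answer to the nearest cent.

$0.30

Risk-neutral probability p = (1 + 0.03 − 0.75)/(1.05 − 0.75) = 0.2800/0.3000 = 0.9333
Terminal stock prices: S_uu = 82.69, S_ud = 59.06, S_dd = 42.19
Terminal payoffs (K − S): max(-22.69, 0) = 0, max(0.9375, 0) = 0.9375, max(17.81, 0) = 17.81
Node u (S = 78.75): continuation = 1/1.03·[0.9333·0.0000 + 0.0667·0.9375] = 0.0607; exercise value = 0.0000 ≤ continuation, so V_u = 0.0607
Node d (S = 56.25): continuation = 1/1.03·[0.9333·0.9375 + 0.0667·17.8125] = 2.0024; exercise value = 3.7500 > continuation, so V_d = 3.7500 (exercise)
Node 0 (S = 75): continuation = 1/1.03·[0.9333·0.0607 + 0.0667·3.7500] = 0.2977; exercise value = 0.0000 ≤ continuation, so V_0 = 0.2977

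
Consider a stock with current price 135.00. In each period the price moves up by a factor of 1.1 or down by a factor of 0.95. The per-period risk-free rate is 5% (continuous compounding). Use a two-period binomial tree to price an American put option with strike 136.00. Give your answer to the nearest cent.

Risk-neutral probability p = (e^0.05 − 0.95)/(1.1 − 0.95) = 0.1013/0.1500 = 0.6751
Terminal stock prices: S_uu = 163.4, S_ud = 141.1, S_dd = 121.8
Terminal payoffs (K − S): max(-27.35, 0) = 0, max(-5.075, 0) = 0, max(14.16, 0) = 14.16
Node u (S = 148.5): continuation = e^(−0.05)·[0.6751·0.0000 + 0.3249·0.0000] = 0.0000; exercise value = 0.0000 ≤ continuation, so V_u = 0.0000
Node d (S = 128.2): continuation = e^(−0.05)·[0.6751·0.0000 + 0.3249·14.1625] = 4.3764; exercise value = 7.7500 > continuation, so V_d = 7.7500 (exercise)
Node 0 (S = 135): continuation = e^(−0.05)·[0.6751·0.0000 + 0.3249·7.7500] = 2.3949; exercise value = 1.0000 ≤ continuation, so V_0 = 2.3949

2.39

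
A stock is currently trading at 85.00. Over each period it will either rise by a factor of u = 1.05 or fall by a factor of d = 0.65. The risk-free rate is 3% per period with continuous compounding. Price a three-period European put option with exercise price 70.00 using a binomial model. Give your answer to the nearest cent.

1.31

Risk-neutral probability p = (e^0.03 − 0.65)/(1.05 − 0.65) = 0.3805/0.4000 = 0.9511
Terminal stock prices: S_uuu = 98.4, S_uud = 60.91, S_udd = 37.71, S_ddd = 23.34
Terminal payoffs (K − S): max(-28.4, 0) = 0, max(9.087, 0) = 9.087, max(32.29, 0) = 32.29, max(46.66, 0) = 46.66
Node uu (S = 93.71): V_uu = e^(−0.03)·[0.9511·0.0000 + 0.0489·9.0869] = 0.4309
Node ud (S = 58.01): V_ud = e^(−0.03)·[0.9511·9.0869 + 0.0489·32.2919] = 9.9187
Node dd (S = 35.91): V_dd = e^(−0.03)·[0.9511·32.2919 + 0.0489·46.6569] = 32.0187
Node u (S = 89.25): V_u = e^(−0.03)·[0.9511·0.4309 + 0.0489·9.9187] = 0.8681
Node d (S = 55.25): V_d = e^(−0.03)·[0.9511·9.9187 + 0.0489·32.0187] = 10.6735
Node 0 (S = 85): V_0 = e^(−0.03)·[0.9511·0.8681 + 0.0489·10.6735] = 1.3074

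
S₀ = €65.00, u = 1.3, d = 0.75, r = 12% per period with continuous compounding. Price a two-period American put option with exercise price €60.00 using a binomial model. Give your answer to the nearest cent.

Risk-neutral probability p = (e^0.12 − 0.75)/(1.3 − 0.75) = 0.3775/0.5500 = 0.6864
Terminal stock prices: S_uu = 109.9, S_ud = 63.38, S_dd = 36.56
Terminal payoffs (K − S): max(-49.85, 0) = 0, max(-3.375, 0) = 0, max(23.44, 0) = 23.44
Node u (S = 84.5): continuation = e^(−0.12)·[0.6864·0.0000 + 0.3136·0.0000] = 0.0000; exercise value = 0.0000 ≤ continuation, so V_u = 0.0000
Node d (S = 48.75): continuation = e^(−0.12)·[0.6864·0.0000 + 0.3136·23.4375] = 6.5197; exercise value = 11.2500 > continuation, so V_d = 11.2500 (exercise)
Node 0 (S = 65): continuation = e^(−0.12)·[0.6864·0.0000 + 0.3136·11.2500] = 3.1295; exercise value = 0.0000 ≤ continuation, so V_0 = 3.1295

€3.13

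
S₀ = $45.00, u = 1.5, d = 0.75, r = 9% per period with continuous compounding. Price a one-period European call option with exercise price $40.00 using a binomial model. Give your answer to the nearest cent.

$11.53

Risk-neutral probability p = (e^0.09 − 0.75)/(1.5 − 0.75) = 0.3442/0.7500 = 0.4589
Terminal stock prices: S_u = 67.5, S_d = 33.75
Terminal payoffs (S − K): max(27.5, 0) = 27.5, max(-6.25, 0) = 0
Node 0 (S = 45): V_0 = e^(−0.09)·[0.4589·27.5000 + 0.5411·0.0000] = 11.5336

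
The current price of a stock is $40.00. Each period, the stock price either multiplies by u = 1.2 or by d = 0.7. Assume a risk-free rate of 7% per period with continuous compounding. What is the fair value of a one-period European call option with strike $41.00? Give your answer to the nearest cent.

$4.86

Risk-neutral probability p = (e^0.07 − 0.7)/(1.2 − 0.7) = 0.3725/0.5000 = 0.7450
Terminal stock prices: S_u = 48, S_d = 28
Terminal payoffs (S − K): max(7, 0) = 7, max(-13, 0) = 0
Node 0 (S = 40): V_0 = e^(−0.07)·[0.7450·7.0000 + 0.2550·0.0000] = 4.8625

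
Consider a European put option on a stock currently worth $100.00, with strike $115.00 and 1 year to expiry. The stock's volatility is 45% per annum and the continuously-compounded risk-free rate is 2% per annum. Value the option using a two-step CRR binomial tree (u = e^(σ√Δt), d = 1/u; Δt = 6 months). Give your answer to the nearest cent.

$26.55

CRR parameters: u = e^(σ√Δt) = e^(0.45·√0.5) = 1.3746, d = 1/u = 0.7275
Per-period rate: rΔt = 0.02·0.5 = 0.01, so R = e^0.01 = 1.0101
Risk-neutral probability p = (e^0.01 − 0.7275)/(1.3746 − 0.7275) = 0.2826/0.6472 = 0.4366
Terminal stock prices: S_uu = 189, S_ud = 100, S_dd = 52.92
Terminal payoffs (K − S): max(-73.97, 0) = 0, max(15, 0) = 15, max(62.08, 0) = 62.08
Node u (S = 137.5): V_u = e^(−0.01)·[0.4366·0.0000 + 0.5634·15.0000] = 8.3663
Node d (S = 72.75): V_d = e^(−0.01)·[0.4366·15.0000 + 0.5634·62.0804] = 41.1099
Node 0 (S = 100): V_0 = e^(−0.01)·[0.4366·8.3663 + 0.5634·41.1099] = 26.5458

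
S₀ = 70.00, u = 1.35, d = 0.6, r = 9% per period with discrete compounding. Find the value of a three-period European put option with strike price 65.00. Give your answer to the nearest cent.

Risk-neutral probability p = (1 + 0.09 − 0.6)/(1.35 − 0.6) = 0.4900/0.7500 = 0.6533
Terminal stock prices: S_uuu = 172.2, S_uud = 76.55, S_udd = 34.02, S_ddd = 15.12
Terminal payoffs (K − S): max(-107.2, 0) = 0, max(-11.55, 0) = 0, max(30.98, 0) = 30.98, max(49.88, 0) = 49.88
Node uu (S = 127.6): V_uu = 1/1.09·[0.6533·0.0000 + 0.3467·0.0000] = 0.0000
Node ud (S = 56.7): V_ud = 1/1.09·[0.6533·0.0000 + 0.3467·30.9800] = 9.8530
Node dd (S = 25.2): V_dd = 1/1.09·[0.6533·30.9800 + 0.3467·49.8800] = 34.4330
Node u (S = 94.5): V_u = 1/1.09·[0.6533·0.0000 + 0.3467·9.8530] = 3.1337
Node d (S = 42): V_d = 1/1.09·[0.6533·9.8530 + 0.3467·34.4330] = 16.8569
Node 0 (S = 70): V_0 = 1/1.09·[0.6533·3.1337 + 0.3467·16.8569] = 7.2395

7.24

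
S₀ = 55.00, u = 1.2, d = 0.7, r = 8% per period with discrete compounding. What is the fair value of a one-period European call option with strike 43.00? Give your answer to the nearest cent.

Risk-neutral probability p = (1 + 0.08 − 0.7)/(1.2 − 0.7) = 0.3800/0.5000 = 0.7600
Terminal stock prices: S_u = 66, S_d = 38.5
Terminal payoffs (S − K): max(23, 0) = 23, max(-4.5, 0) = 0
Node 0 (S = 55): V_0 = 1/1.08·[0.7600·23.0000 + 0.2400·0.0000] = 16.1852

16.19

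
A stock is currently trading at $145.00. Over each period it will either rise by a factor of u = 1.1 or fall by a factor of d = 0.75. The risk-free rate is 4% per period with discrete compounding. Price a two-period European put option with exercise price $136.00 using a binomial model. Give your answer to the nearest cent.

$5.78

Risk-neutral probability p = (1 + 0.04 − 0.75)/(1.1 − 0.75) = 0.2900/0.3500 = 0.8286
Terminal stock prices: S_uu = 175.5, S_ud = 119.6, S_dd = 81.56
Terminal payoffs (K − S): max(-39.45, 0) = 0, max(16.38, 0) = 16.38, max(54.44, 0) = 54.44
Node u (S = 159.5): V_u = 1/1.04·[0.8286·0.0000 + 0.1714·16.3750] = 2.6992
Node d (S = 108.8): V_d = 1/1.04·[0.8286·16.3750 + 0.1714·54.4375] = 22.0192
Node 0 (S = 145): V_0 = 1/1.04·[0.8286·2.6992 + 0.1714·22.0192] = 5.7800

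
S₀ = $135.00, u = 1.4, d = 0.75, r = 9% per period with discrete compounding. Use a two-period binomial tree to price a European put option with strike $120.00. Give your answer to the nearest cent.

$8.44

Risk-neutral probability p = (1 + 0.09 − 0.75)/(1.4 − 0.75) = 0.3400/0.6500 = 0.5231
Terminal stock prices: S_uu = 264.6, S_ud = 141.8, S_dd = 75.94
Terminal payoffs (K − S): max(-144.6, 0) = 0, max(-21.75, 0) = 0, max(44.06, 0) = 44.06
Node u (S = 189): V_u = 1/1.09·[0.5231·0.0000 + 0.4769·0.0000] = 0.0000
Node d (S = 101.2): V_d = 1/1.09·[0.5231·0.0000 + 0.4769·44.0625] = 19.2793
Node 0 (S = 135): V_0 = 1/1.09·[0.5231·0.0000 + 0.4769·19.2793] = 8.4355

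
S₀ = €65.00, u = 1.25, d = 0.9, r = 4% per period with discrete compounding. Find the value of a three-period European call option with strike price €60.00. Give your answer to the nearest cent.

Risk-neutral probability p = (1 + 0.04 − 0.9)/(1.25 − 0.9) = 0.1400/0.3500 = 0.4000
Terminal stock prices: S_uuu = 127, S_uud = 91.41, S_udd = 65.81, S_ddd = 47.39
Terminal payoffs (S − K): max(66.95, 0) = 66.95, max(31.41, 0) = 31.41, max(5.812, 0) = 5.812, max(-12.61, 0) = 0
Node uu (S = 101.6): V_uu = 1/1.04·[0.4000·66.9531 + 0.6000·31.4062] = 43.8702
Node ud (S = 73.12): V_ud = 1/1.04·[0.4000·31.4062 + 0.6000·5.8125] = 15.4327
Node dd (S = 52.65): V_dd = 1/1.04·[0.4000·5.8125 + 0.6000·0.0000] = 2.2356
Node u (S = 81.25): V_u = 1/1.04·[0.4000·43.8702 + 0.6000·15.4327] = 25.7766
Node d (S = 58.5): V_d = 1/1.04·[0.4000·15.4327 + 0.6000·2.2356] = 7.2254
Node 0 (S = 65): V_0 = 1/1.04·[0.4000·25.7766 + 0.6000·7.2254] = 14.0826

€14.08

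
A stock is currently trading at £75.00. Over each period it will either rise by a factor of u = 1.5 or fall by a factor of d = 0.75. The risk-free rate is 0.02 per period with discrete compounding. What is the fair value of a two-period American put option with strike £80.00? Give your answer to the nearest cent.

£14.90

Risk-neutral probability p = (1 + 0.02 − 0.75)/(1.5 − 0.75) = 0.2700/0.7500 = 0.3600
Terminal stock prices: S_uu = 168.8, S_ud = 84.38, S_dd = 42.19
Terminal payoffs (K − S): max(-88.75, 0) = 0, max(-4.375, 0) = 0, max(37.81, 0) = 37.81
Node u (S = 112.5): continuation = 1/1.02·[0.3600·0.0000 + 0.6400·0.0000] = 0.0000; exercise value = 0.0000 ≤ continuation, so V_u = 0.0000
Node d (S = 56.25): continuation = 1/1.02·[0.3600·0.0000 + 0.6400·37.8125] = 23.7255; exercise value = 23.7500 > continuation, so V_d = 23.7500 (exercise)
Node 0 (S = 75): continuation = 1/1.02·[0.3600·0.0000 + 0.6400·23.7500] = 14.9020; exercise value = 5.0000 ≤ continuation, so V_0 = 14.9020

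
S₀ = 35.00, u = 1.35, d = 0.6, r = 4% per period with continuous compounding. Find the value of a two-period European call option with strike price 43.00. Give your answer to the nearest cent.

Risk-neutral probability p = (e^0.04 − 0.6)/(1.35 − 0.6) = 0.4408/0.7500 = 0.5877
Terminal stock prices: S_uu = 63.79, S_ud = 28.35, S_dd = 12.6
Terminal payoffs (S − K): max(20.79, 0) = 20.79, max(-14.65, 0) = 0, max(-30.4, 0) = 0
Node u (S = 47.25): V_u = e^(−0.04)·[0.5877·20.7875 + 0.4123·0.0000] = 11.7387
Node d (S = 21): V_d = e^(−0.04)·[0.5877·0.0000 + 0.4123·0.0000] = 0.0000
Node 0 (S = 35): V_0 = e^(−0.04)·[0.5877·11.7387 + 0.4123·0.0000] = 6.6289

6.63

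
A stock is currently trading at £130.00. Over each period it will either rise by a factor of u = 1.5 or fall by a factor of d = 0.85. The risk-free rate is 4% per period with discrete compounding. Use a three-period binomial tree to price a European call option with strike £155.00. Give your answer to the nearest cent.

Risk-neutral probability p = (1 + 0.04 − 0.85)/(1.5 − 0.85) = 0.1900/0.6500 = 0.2923
Terminal stock prices: S_uuu = 438.8, S_uud = 248.6, S_udd = 140.9, S_ddd = 79.84
Terminal payoffs (S − K): max(283.8, 0) = 283.8, max(93.62, 0) = 93.62, max(-14.11, 0) = 0, max(-75.16, 0) = 0
Node uu (S = 292.5): V_uu = 1/1.04·[0.2923·283.7500 + 0.7077·93.6250] = 143.4615
Node ud (S = 165.8): V_ud = 1/1.04·[0.2923·93.6250 + 0.7077·0.0000] = 26.3147
Node dd (S = 93.92): V_dd = 1/1.04·[0.2923·0.0000 + 0.7077·0.0000] = 0.0000
Node u (S = 195): V_u = 1/1.04·[0.2923·143.4615 + 0.7077·26.3147] = 58.2285
Node d (S = 110.5): V_d = 1/1.04·[0.2923·26.3147 + 0.7077·0.0000] = 7.3961
Node 0 (S = 130): V_0 = 1/1.04·[0.2923·58.2285 + 0.7077·7.3961] = 21.3989

£21.40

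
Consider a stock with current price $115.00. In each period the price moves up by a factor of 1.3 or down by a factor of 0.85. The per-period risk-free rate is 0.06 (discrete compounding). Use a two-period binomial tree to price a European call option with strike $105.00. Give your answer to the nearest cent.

Risk-neutral probability p = (1 + 0.06 − 0.85)/(1.3 − 0.85) = 0.2100/0.4500 = 0.4667
Terminal stock prices: S_uu = 194.4, S_ud = 127.1, S_dd = 83.09
Terminal payoffs (S − K): max(89.35, 0) = 89.35, max(22.08, 0) = 22.08, max(-21.91, 0) = 0
Node u (S = 149.5): V_u = 1/1.06·[0.4667·89.3500 + 0.5333·22.0750] = 50.4434
Node d (S = 97.75): V_d = 1/1.06·[0.4667·22.0750 + 0.5333·0.0000] = 9.7186
Node 0 (S = 115): V_0 = 1/1.06·[0.4667·50.4434 + 0.5333·9.7186] = 27.0976

$27.10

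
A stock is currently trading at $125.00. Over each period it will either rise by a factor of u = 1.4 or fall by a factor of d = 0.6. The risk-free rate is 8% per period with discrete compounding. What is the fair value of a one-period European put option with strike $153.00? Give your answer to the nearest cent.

$28.89

Risk-neutral probability p = (1 + 0.08 − 0.6)/(1.4 − 0.6) = 0.4800/0.8000 = 0.6000
Terminal stock prices: S_u = 175, S_d = 75
Terminal payoffs (K − S): max(-22, 0) = 0, max(78, 0) = 78
Node 0 (S = 125): V_0 = 1/1.08·[0.6000·0.0000 + 0.4000·78.0000] = 28.8889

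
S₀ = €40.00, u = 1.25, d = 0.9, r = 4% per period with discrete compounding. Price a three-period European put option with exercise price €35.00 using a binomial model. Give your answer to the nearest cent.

Risk-neutral probability p = (1 + 0.04 − 0.9)/(1.25 − 0.9) = 0.1400/0.3500 = 0.4000
Terminal stock prices: S_uuu = 78.12, S_uud = 56.25, S_udd = 40.5, S_ddd = 29.16
Terminal payoffs (K − S): max(-43.12, 0) = 0, max(-21.25, 0) = 0, max(-5.5, 0) = 0, max(5.84, 0) = 5.84
Node uu (S = 62.5): V_uu = 1/1.04·[0.4000·0.0000 + 0.6000·0.0000] = 0.0000
Node ud (S = 45): V_ud = 1/1.04·[0.4000·0.0000 + 0.6000·0.0000] = 0.0000
Node dd (S = 32.4): V_dd = 1/1.04·[0.4000·0.0000 + 0.6000·5.8400] = 3.3692
Node u (S = 50): V_u = 1/1.04·[0.4000·0.0000 + 0.6000·0.0000] = 0.0000
Node d (S = 36): V_d = 1/1.04·[0.4000·0.0000 + 0.6000·3.3692] = 1.9438
Node 0 (S = 40): V_0 = 1/1.04·[0.4000·0.0000 + 0.6000·1.9438] = 1.1214

€1.12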